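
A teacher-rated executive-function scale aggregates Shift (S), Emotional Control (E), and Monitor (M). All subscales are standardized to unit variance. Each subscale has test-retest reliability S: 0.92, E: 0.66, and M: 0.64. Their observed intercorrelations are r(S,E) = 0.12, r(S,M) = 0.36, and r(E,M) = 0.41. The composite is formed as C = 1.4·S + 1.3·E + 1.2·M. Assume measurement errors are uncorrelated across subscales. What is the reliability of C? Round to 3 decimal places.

Var(C) = 1.4² + 1.3² + 1.2² + 2·[1.82·0.12 + 1.68·0.36 + 1.56·0.41] = 5.09 + 2.9256 = 8.0156.
Under uncorrelated errors the observed covariances equal the true-score covariances, so only the own-variance terms attenuate.
True-score variance = [1.4²·0.92 + 1.3²·0.66 + 1.2²·0.64] + 2.9256 = 3.8402 + 2.9256 = 6.7658.
Reliability = 6.7658 / 8.0156 = 0.844.

0.844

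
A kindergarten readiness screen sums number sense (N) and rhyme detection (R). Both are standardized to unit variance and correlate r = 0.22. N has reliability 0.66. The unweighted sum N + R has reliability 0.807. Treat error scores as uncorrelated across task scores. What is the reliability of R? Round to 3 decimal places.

Var(N+R) = 2 + 2·0.22 = 2.440.
True-score variance = ρ_N + ρ_R + 2·0.22, so 0.807 = (0.66 + ρ_R + 0.44) / 2.440.
ρ_R = 0.807·2.440 − 0.66 − 0.44 = 0.869.

0.869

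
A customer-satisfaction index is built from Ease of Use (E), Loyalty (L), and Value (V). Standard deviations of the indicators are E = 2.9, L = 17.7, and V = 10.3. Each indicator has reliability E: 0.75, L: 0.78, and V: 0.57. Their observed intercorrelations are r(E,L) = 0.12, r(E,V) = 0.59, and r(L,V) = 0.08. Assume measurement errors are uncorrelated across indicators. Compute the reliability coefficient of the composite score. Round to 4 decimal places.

0.7688

Var(E+L+V) = 2.9² + 17.7² + 10.3² + 2·[2.9·17.7·0.12 + 2.9·10.3·0.59 + 17.7·10.3·0.08] = 427.79 + 76.7354 = 504.525.
With uncorrelated errors the cross-covariances are all true-score covariance, so they carry over unchanged; only the diagonal terms shrink to ρᵢσᵢ².
True-score variance = [2.9²·0.75 + 17.7²·0.78 + 10.3²·0.57] + 76.7354 = 311.145 + 76.7354 = 387.88.
Reliability = 387.88 / 504.525 = 0.7688.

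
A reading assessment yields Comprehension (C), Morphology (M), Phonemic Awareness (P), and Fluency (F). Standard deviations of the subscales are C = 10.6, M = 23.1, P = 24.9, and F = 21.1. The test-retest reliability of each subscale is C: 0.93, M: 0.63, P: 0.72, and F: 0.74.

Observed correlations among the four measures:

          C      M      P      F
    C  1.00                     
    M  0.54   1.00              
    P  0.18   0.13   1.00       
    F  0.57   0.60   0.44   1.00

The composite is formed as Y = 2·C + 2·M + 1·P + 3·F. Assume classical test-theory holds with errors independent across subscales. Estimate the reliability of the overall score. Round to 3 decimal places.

Var(Y) = 2²·10.6² + 2²·23.1² + 24.9² + 3²·21.1² + 2·[4·10.6·23.1·0.54 + 2·10.6·24.9·0.18 + 6·10.6·21.1·0.57 + 2·23.1·24.9·0.13 + 6·23.1·21.1·0.60 + 3·24.9·21.1·0.44] = 7210.78 + 7973.15 = 15183.9.
Under uncorrelated errors the observed covariances equal the true-score covariances, so only the own-variance terms attenuate.
True-score variance = [2²·10.6²·0.93 + 2²·23.1²·0.63 + 24.9²·0.72 + 3²·21.1²·0.74] + 7973.15 = 5174.18 + 7973.15 = 13147.3.
Reliability = 13147.3 / 15183.9 = 0.866.

0.866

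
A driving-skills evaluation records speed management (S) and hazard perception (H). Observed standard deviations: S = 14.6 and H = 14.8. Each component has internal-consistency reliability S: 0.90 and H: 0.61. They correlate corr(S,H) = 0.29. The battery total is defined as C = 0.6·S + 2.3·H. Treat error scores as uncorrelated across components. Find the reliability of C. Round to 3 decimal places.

Var(C) = 0.6²·14.6² + 2.3²·14.8² + 2·[1.38·14.6·14.8·0.29] = 1235.46 + 172.95 = 1408.41.
Because errors are independent across components, Cov(Tᵢ,Tⱼ) = Cov(Xᵢ,Xⱼ); the off-diagonal part of the true-score variance is the same as above.
True-score variance = [0.6²·14.6²·0.90 + 2.3²·14.8²·0.61] + 172.95 = 775.884 + 172.95 = 948.834.
Reliability = 948.834 / 1408.41 = 0.674.

0.674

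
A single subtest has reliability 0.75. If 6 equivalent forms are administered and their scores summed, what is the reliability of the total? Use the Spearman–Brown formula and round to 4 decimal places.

0.9474

ρ_k = kρ / (1 + (k−1)ρ) = 6·0.75 / (1 + 5·0.75) = 4.500 / 4.750 = 0.9474.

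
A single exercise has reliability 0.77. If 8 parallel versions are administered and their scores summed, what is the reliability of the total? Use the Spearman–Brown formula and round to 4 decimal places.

0.9640

ρ_k = kρ / (1 + (k−1)ρ) = 8·0.77 / (1 + 7·0.77) = 6.160 / 6.390 = 0.9640.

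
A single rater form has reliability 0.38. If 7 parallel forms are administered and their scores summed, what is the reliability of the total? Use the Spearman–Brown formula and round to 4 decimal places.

ρ_k = kρ / (1 + (k−1)ρ) = 7·0.38 / (1 + 6·0.38) = 2.660 / 3.280 = 0.8110.

0.8110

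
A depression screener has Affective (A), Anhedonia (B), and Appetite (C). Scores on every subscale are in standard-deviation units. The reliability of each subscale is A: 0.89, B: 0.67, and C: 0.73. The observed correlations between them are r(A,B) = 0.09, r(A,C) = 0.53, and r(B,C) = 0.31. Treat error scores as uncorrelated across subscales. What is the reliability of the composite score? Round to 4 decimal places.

0.8539

Var(A+B+C) = 3 + 2·[0.09 + 0.53 + 0.31] = 3 + 1.86 = 4.86.
Under uncorrelated errors the observed covariances equal the true-score covariances, so only the own-variance terms attenuate.
True-score variance = [0.89 + 0.67 + 0.73] + 1.86 = 2.29 + 1.86 = 4.15.
Reliability = 4.15 / 4.86 = 0.8539.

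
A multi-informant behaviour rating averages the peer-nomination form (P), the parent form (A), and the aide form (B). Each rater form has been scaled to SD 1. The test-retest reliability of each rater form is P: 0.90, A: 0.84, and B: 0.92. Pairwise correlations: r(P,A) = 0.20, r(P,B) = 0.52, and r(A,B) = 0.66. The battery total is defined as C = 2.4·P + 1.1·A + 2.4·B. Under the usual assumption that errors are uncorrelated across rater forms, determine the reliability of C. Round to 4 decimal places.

0.9471

Var(C) = 2.4² + 1.1² + 2.4² + 2·[2.64·0.20 + 5.76·0.52 + 2.64·0.66] = 12.73 + 10.5312 = 23.2612.
Under uncorrelated errors the observed covariances equal the true-score covariances, so only the own-variance terms attenuate.
True-score variance = [2.4²·0.90 + 1.1²·0.84 + 2.4²·0.92] + 10.5312 = 11.4996 + 10.5312 = 22.0308.
Reliability = 22.0308 / 23.2612 = 0.9471.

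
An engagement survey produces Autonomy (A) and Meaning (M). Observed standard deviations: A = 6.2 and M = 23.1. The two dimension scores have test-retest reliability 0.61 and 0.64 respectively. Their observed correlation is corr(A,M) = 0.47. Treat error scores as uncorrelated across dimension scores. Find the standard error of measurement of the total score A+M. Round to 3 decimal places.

Var(total) = 572.05 + 134.627 = 706.677.
True-score variance = 364.959 + 134.627 = 499.586, so reliability = 0.7070.
Error variance = 706.677 − 499.586 = 207.091; SEM = √207.091 = 14.391.

14.391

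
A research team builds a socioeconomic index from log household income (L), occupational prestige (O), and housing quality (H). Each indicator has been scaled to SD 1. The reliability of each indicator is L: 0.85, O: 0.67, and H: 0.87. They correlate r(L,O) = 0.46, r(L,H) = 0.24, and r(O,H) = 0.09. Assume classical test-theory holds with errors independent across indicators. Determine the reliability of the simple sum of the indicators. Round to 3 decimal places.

0.867

Var(L+O+H) = 3 + 2·[0.46 + 0.24 + 0.09] = 3 + 1.58 = 4.58.
Because errors are independent across components, Cov(Tᵢ,Tⱼ) = Cov(Xᵢ,Xⱼ); the off-diagonal part of the true-score variance is the same as above.
True-score variance = [0.85 + 0.67 + 0.87] + 1.58 = 2.39 + 1.58 = 3.97.
Reliability = 3.97 / 4.58 = 0.867.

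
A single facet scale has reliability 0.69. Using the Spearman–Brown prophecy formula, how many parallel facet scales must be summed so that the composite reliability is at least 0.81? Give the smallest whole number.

2

k ≥ ρ*(1−ρ₁)/(ρ₁(1−ρ*)) = 0.81·0.31 / (0.69·0.19) = 1.915.
Smallest integer k = 2.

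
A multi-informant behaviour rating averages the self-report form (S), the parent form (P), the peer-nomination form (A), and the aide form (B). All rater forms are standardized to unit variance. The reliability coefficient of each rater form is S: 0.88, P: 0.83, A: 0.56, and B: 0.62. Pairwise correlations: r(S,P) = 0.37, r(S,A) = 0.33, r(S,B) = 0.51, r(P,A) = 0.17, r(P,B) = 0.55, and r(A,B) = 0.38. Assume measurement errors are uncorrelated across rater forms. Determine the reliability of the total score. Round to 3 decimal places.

0.871

Var(S+P+A+B) = 4 + 2·[0.37 + 0.33 + 0.51 + 0.17 + 0.55 + 0.38] = 4 + 4.62 = 8.62.
Under uncorrelated errors the observed covariances equal the true-score covariances, so only the own-variance terms attenuate.
True-score variance = [0.88 + 0.83 + 0.56 + 0.62] + 4.62 = 2.89 + 4.62 = 7.51.
Reliability = 7.51 / 8.62 = 0.871.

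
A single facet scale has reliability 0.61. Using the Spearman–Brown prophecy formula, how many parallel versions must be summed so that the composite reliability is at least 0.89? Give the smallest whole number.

6

k ≥ ρ*(1−ρ₁)/(ρ₁(1−ρ*)) = 0.89·0.39 / (0.61·0.11) = 5.173.
Smallest integer k = 6.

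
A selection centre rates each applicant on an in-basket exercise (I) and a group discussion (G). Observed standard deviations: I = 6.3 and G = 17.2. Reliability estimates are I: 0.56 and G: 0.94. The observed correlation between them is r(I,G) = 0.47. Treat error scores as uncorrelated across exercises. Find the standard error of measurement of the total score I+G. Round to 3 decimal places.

Var(total) = 335.53 + 101.858 = 437.388.
True-score variance = 300.316 + 101.858 = 402.174, so reliability = 0.9195.
Error variance = 437.388 − 402.174 = 35.214; SEM = √35.214 = 5.934.

5.934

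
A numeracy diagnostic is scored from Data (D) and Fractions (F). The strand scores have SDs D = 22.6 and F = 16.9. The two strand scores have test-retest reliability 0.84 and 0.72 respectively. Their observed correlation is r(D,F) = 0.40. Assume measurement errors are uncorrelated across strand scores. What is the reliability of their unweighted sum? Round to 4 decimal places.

Var(D+F) = 22.6² + 16.9² + 2·[22.6·16.9·0.40] = 796.37 + 305.552 = 1101.92.
With uncorrelated errors the cross-covariances are all true-score covariance, so they carry over unchanged; only the diagonal terms shrink to ρᵢσᵢ².
True-score variance = [22.6²·0.84 + 16.9²·0.72] + 305.552 = 634.678 + 305.552 = 940.23.
Reliability = 940.23 / 1101.92 = 0.8533.

0.8533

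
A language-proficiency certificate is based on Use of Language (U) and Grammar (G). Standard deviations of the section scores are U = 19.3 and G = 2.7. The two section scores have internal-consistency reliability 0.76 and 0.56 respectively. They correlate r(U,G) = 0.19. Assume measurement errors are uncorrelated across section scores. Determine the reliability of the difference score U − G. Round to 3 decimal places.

Var(U−G) = 19.3² + 2.7² − 2·19.3·2.7·0.19 = 379.78 − 19.8018 = 359.978.
Under uncorrelated errors the observed covariances equal the true-score covariances, so only the own-variance terms attenuate.
True-score variance = [19.3²·0.76 + 2.7²·0.56] − 19.8018 = 287.175 − 19.8018 = 267.373.
Reliability = 267.373 / 359.978 = 0.743.

0.743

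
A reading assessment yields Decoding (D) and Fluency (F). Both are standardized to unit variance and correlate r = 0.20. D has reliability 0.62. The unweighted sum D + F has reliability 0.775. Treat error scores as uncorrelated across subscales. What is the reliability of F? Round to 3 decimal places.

0.840

Var(D+F) = 2 + 2·0.20 = 2.400.
True-score variance = ρ_D + ρ_F + 2·0.20, so 0.775 = (0.62 + ρ_F + 0.40) / 2.400.
ρ_F = 0.775·2.400 − 0.62 − 0.40 = 0.840.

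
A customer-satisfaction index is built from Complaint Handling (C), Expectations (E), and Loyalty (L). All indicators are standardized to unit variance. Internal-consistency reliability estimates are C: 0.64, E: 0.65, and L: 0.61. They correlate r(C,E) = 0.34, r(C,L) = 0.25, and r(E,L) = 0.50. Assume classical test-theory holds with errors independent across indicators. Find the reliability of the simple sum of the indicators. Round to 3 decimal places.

Var(C+E+L) = 3 + 2·[0.34 + 0.25 + 0.50] = 3 + 2.18 = 5.18.
Under uncorrelated errors the observed covariances equal the true-score covariances, so only the own-variance terms attenuate.
True-score variance = [0.64 + 0.65 + 0.61] + 2.18 = 1.9 + 2.18 = 4.08.
Reliability = 4.08 / 5.18 = 0.788.

0.788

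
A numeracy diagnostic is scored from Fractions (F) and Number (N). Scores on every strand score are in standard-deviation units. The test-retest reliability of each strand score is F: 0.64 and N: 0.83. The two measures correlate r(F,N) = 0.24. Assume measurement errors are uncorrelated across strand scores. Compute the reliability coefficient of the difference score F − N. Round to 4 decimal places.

0.6513

Var(F−N) = 1 + 1 − 2·0.24 = 2 − 0.48 = 1.52.
Because errors are independent across components, Cov(Tᵢ,Tⱼ) = Cov(Xᵢ,Xⱼ); the off-diagonal part of the true-score variance is the same as above.
True-score variance = [0.64 + 0.83] − 0.48 = 1.47 − 0.48 = 0.99.
Reliability = 0.99 / 1.52 = 0.6513.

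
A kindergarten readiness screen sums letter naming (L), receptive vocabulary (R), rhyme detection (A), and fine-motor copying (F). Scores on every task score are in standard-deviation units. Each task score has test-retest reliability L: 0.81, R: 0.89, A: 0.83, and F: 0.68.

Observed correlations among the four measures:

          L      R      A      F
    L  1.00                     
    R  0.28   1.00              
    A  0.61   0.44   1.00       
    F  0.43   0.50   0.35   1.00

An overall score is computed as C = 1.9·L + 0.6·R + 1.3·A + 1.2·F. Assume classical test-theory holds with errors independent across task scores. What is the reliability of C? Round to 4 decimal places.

0.9031

Var(C) = 1.9² + 0.6² + 1.3² + 1.2² + 2·[1.14·0.28 + 2.47·0.61 + 2.28·0.43 + 0.78·0.44 + 0.72·0.50 + 1.56·0.35] = 7.1 + 8.111 = 15.211.
Under uncorrelated errors the observed covariances equal the true-score covariances, so only the own-variance terms attenuate.
True-score variance = [1.9²·0.81 + 0.6²·0.89 + 1.3²·0.83 + 1.2²·0.68] + 8.111 = 5.6264 + 8.111 = 13.7374.
Reliability = 13.7374 / 15.211 = 0.9031.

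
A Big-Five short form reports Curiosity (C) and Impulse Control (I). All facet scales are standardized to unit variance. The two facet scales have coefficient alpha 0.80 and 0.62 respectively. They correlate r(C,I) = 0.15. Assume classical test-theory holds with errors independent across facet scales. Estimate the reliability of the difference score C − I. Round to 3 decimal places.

Var(C−I) = 1 + 1 − 2·0.15 = 2 − 0.3 = 1.7.
Because errors are independent across components, Cov(Tᵢ,Tⱼ) = Cov(Xᵢ,Xⱼ); the off-diagonal part of the true-score variance is the same as above.
True-score variance = [0.80 + 0.62] − 0.3 = 1.42 − 0.3 = 1.12.
Reliability = 1.12 / 1.7 = 0.659.

0.659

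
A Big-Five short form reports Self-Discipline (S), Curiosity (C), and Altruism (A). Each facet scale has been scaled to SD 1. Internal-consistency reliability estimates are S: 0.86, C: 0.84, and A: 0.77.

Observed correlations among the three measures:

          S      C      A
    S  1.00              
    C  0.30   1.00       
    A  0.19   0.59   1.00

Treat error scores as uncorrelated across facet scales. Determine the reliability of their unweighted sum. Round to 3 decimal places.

0.897

Var(S+C+A) = 3 + 2·[0.30 + 0.19 + 0.59] = 3 + 2.16 = 5.16.
Because errors are independent across components, Cov(Tᵢ,Tⱼ) = Cov(Xᵢ,Xⱼ); the off-diagonal part of the true-score variance is the same as above.
True-score variance = [0.86 + 0.84 + 0.77] + 2.16 = 2.47 + 2.16 = 4.63.
Reliability = 4.63 / 5.16 = 0.897.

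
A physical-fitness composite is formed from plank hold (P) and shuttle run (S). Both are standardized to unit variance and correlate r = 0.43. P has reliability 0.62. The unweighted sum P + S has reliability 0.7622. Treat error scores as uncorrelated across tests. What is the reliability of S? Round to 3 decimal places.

Var(P+S) = 2 + 2·0.43 = 2.860.
True-score variance = ρ_P + ρ_S + 2·0.43, so 0.7622 = (0.62 + ρ_S + 0.86) / 2.860.
ρ_S = 0.7622·2.860 − 0.62 − 0.86 = 0.700.

0.700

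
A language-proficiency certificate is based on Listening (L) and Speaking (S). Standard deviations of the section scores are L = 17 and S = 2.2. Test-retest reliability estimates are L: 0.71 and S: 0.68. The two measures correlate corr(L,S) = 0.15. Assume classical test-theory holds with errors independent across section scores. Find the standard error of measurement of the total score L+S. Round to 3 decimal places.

9.239

Var(total) = 293.84 + 11.22 = 305.06.
True-score variance = 208.481 + 11.22 = 219.701, so reliability = 0.7202.
Error variance = 305.06 − 219.701 = 85.3588; SEM = √85.3588 = 9.239.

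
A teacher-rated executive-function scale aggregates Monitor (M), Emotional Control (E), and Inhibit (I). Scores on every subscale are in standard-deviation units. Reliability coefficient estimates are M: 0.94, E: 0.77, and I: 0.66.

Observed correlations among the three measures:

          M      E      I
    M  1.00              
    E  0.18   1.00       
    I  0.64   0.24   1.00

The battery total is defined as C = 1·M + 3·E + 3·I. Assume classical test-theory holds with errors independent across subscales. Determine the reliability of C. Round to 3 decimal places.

0.816

Var(C) = 1 + 3² + 3² + 2·[3·0.18 + 3·0.64 + 9·0.24] = 19 + 9.24 = 28.24.
With uncorrelated errors the cross-covariances are all true-score covariance, so they carry over unchanged; only the diagonal terms shrink to ρᵢσᵢ².
True-score variance = [0.94 + 3²·0.77 + 3²·0.66] + 9.24 = 13.81 + 9.24 = 23.05.
Reliability = 23.05 / 28.24 = 0.816.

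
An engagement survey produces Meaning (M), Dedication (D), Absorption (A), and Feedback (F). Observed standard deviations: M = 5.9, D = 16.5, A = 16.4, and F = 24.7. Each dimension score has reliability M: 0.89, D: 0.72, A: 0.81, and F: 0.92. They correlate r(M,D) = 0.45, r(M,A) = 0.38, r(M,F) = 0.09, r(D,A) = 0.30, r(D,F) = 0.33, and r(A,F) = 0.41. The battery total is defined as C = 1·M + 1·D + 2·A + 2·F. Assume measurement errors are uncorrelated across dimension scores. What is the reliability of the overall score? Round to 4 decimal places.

0.9239

Var(C) = 5.9² + 16.5² + 2²·16.4² + 2²·24.7² + 2·[5.9·16.5·0.45 + 2·5.9·16.4·0.38 + 2·5.9·24.7·0.09 + 2·16.5·16.4·0.30 + 2·16.5·24.7·0.33 + 4·16.4·24.7·0.41] = 3823.26 + 2478.5 = 6301.76.
Under uncorrelated errors the observed covariances equal the true-score covariances, so only the own-variance terms attenuate.
True-score variance = [5.9²·0.89 + 16.5²·0.72 + 2²·16.4²·0.81 + 2²·24.7²·0.92] + 2478.5 = 3343.56 + 2478.5 = 5822.06.
Reliability = 5822.06 / 6301.76 = 0.9239.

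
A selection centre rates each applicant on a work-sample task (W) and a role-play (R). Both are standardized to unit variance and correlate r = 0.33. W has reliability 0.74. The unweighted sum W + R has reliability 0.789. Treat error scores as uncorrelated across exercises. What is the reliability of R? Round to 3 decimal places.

Var(W+R) = 2 + 2·0.33 = 2.660.
True-score variance = ρ_W + ρ_R + 2·0.33, so 0.789 = (0.74 + ρ_R + 0.66) / 2.660.
ρ_R = 0.789·2.660 − 0.74 − 0.66 = 0.699.

0.699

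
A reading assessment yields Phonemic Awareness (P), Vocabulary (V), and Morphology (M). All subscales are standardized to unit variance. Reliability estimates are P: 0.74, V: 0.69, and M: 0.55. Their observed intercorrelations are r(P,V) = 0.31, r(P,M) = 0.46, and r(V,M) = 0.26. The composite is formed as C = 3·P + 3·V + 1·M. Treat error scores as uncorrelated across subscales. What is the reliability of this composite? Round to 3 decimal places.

Var(C) = 3² + 3² + 1 + 2·[9·0.31 + 3·0.46 + 3·0.26] = 19 + 9.9 = 28.9.
Under uncorrelated errors the observed covariances equal the true-score covariances, so only the own-variance terms attenuate.
True-score variance = [3²·0.74 + 3²·0.69 + 0.55] + 9.9 = 13.42 + 9.9 = 23.32.
Reliability = 23.32 / 28.9 = 0.807.

0.807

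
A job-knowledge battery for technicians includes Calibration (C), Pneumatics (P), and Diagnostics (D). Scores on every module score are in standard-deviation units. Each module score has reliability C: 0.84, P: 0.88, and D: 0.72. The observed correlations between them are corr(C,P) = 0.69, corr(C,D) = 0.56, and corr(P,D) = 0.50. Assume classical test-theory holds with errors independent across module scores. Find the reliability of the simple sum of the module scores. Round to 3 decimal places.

0.914

Var(C+P+D) = 3 + 2·[0.69 + 0.56 + 0.50] = 3 + 3.5 = 6.5.
Under uncorrelated errors the observed covariances equal the true-score covariances, so only the own-variance terms attenuate.
True-score variance = [0.84 + 0.88 + 0.72] + 3.5 = 2.44 + 3.5 = 5.94.
Reliability = 5.94 / 6.5 = 0.914.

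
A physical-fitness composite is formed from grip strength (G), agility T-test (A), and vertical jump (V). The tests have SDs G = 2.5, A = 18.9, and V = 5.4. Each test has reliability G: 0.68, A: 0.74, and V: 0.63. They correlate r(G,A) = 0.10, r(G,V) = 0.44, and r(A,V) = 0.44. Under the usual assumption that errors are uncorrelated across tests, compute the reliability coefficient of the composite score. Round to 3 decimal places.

0.790

Var(G+A+V) = 2.5² + 18.9² + 5.4² + 2·[2.5·18.9·0.10 + 2.5·5.4·0.44 + 18.9·5.4·0.44] = 392.62 + 111.143 = 503.763.
Under uncorrelated errors the observed covariances equal the true-score covariances, so only the own-variance terms attenuate.
True-score variance = [2.5²·0.68 + 18.9²·0.74 + 5.4²·0.63] + 111.143 = 286.956 + 111.143 = 398.099.
Reliability = 398.099 / 503.763 = 0.790.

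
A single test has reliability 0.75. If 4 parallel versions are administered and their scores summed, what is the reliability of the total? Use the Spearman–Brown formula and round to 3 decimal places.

0.923

ρ_k = kρ / (1 + (k−1)ρ) = 4·0.75 / (1 + 3·0.75) = 3.000 / 3.250 = 0.923.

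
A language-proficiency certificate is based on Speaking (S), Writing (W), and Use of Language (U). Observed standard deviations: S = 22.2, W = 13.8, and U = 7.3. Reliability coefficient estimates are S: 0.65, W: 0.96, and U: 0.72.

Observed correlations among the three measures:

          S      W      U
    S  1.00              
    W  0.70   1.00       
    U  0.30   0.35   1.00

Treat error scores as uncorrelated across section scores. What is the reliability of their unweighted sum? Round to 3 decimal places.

Var(S+W+U) = 22.2² + 13.8² + 7.3² + 2·[22.2·13.8·0.70 + 22.2·7.3·0.30 + 13.8·7.3·0.35] = 736.57 + 596.658 = 1333.23.
Under uncorrelated errors the observed covariances equal the true-score covariances, so only the own-variance terms attenuate.
True-score variance = [22.2²·0.65 + 13.8²·0.96 + 7.3²·0.72] + 596.658 = 541.537 + 596.658 = 1138.2.
Reliability = 1138.2 / 1333.23 = 0.854.

0.854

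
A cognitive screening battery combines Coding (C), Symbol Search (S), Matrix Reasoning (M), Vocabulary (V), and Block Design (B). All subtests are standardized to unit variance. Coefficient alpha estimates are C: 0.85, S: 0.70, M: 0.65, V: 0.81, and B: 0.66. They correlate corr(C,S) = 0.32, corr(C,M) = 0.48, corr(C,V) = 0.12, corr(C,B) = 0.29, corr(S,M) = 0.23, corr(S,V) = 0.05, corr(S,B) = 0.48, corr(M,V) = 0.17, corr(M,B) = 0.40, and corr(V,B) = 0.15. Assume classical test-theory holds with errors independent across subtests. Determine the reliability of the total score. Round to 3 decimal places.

Var(C+S+M+V+B) = 5 + 2·[0.32 + 0.48 + 0.12 + 0.29 + 0.23 + 0.05 + 0.48 + 0.17 + 0.40 + 0.15] = 5 + 5.38 = 10.38.
With uncorrelated errors the cross-covariances are all true-score covariance, so they carry over unchanged; only the diagonal terms shrink to ρᵢσᵢ².
True-score variance = [0.85 + 0.70 + 0.65 + 0.81 + 0.66] + 5.38 = 3.67 + 5.38 = 9.05.
Reliability = 9.05 / 10.38 = 0.872.

0.872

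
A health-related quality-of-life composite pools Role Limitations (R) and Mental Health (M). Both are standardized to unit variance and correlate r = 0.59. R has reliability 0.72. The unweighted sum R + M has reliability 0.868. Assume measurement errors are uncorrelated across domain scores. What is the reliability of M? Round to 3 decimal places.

Var(R+M) = 2 + 2·0.59 = 3.180.
True-score variance = ρ_R + ρ_M + 2·0.59, so 0.868 = (0.72 + ρ_M + 1.18) / 3.180.
ρ_M = 0.868·3.180 − 0.72 − 1.18 = 0.860.

0.860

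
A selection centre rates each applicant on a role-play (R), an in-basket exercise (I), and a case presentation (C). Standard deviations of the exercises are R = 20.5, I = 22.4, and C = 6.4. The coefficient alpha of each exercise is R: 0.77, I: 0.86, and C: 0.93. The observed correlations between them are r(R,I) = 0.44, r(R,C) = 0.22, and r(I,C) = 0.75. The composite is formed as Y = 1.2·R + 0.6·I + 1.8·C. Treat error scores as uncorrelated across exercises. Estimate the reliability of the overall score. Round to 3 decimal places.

Var(Y) = 1.2²·20.5² + 0.6²·22.4² + 1.8²·6.4² + 2·[0.72·20.5·22.4·0.44 + 2.16·20.5·6.4·0.22 + 1.08·22.4·6.4·0.75] = 918.504 + 647.885 = 1566.39.
With uncorrelated errors the cross-covariances are all true-score covariance, so they carry over unchanged; only the diagonal terms shrink to ρᵢσᵢ².
True-score variance = [1.2²·20.5²·0.77 + 0.6²·22.4²·0.86 + 1.8²·6.4²·0.93] + 647.885 = 744.739 + 647.885 = 1392.62.
Reliability = 1392.62 / 1566.39 = 0.889.

0.889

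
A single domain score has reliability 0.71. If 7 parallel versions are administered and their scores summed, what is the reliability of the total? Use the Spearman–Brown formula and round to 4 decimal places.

ρ_k = kρ / (1 + (k−1)ρ) = 7·0.71 / (1 + 6·0.71) = 4.970 / 5.260 = 0.9449.

0.9449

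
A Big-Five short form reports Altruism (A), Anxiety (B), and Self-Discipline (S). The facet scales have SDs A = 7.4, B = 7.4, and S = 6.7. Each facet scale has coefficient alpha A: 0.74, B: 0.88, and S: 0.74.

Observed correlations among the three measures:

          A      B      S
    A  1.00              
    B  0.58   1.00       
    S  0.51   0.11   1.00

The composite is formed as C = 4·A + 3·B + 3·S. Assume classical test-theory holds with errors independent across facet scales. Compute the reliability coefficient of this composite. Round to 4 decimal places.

0.8790

Var(C) = 4²·7.4² + 3²·7.4² + 3²·6.7² + 2·[12·7.4·7.4·0.58 + 12·7.4·6.7·0.51 + 9·7.4·6.7·0.11] = 1773.01 + 1467.29 = 3240.3.
With uncorrelated errors the cross-covariances are all true-score covariance, so they carry over unchanged; only the diagonal terms shrink to ρᵢσᵢ².
True-score variance = [4²·7.4²·0.74 + 3²·7.4²·0.88 + 3²·6.7²·0.74] + 1467.29 = 1381.03 + 1467.29 = 2848.31.
Reliability = 2848.31 / 3240.3 = 0.8790.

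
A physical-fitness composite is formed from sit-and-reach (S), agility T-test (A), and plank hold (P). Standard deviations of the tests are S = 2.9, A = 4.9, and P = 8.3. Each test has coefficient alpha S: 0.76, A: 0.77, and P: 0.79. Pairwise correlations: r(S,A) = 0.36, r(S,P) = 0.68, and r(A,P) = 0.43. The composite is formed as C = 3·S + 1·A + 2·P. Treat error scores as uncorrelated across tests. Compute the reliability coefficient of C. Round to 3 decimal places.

Var(C) = 3²·2.9² + 4.9² + 2²·8.3² + 2·[3·2.9·4.9·0.36 + 6·2.9·8.3·0.68 + 2·4.9·8.3·0.43] = 375.26 + 297.057 = 672.317.
Under uncorrelated errors the observed covariances equal the true-score covariances, so only the own-variance terms attenuate.
True-score variance = [3²·2.9²·0.76 + 4.9²·0.77 + 2²·8.3²·0.79] + 297.057 = 293.705 + 297.057 = 590.762.
Reliability = 590.762 / 672.317 = 0.879.

0.879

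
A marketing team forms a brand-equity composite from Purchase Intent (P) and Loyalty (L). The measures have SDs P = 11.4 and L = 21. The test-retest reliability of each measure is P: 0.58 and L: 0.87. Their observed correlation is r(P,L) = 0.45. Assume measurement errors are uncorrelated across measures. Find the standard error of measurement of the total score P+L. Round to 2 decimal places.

10.58

Var(total) = 570.96 + 215.46 = 786.42.
True-score variance = 459.047 + 215.46 = 674.507, so reliability = 0.8577.
Error variance = 786.42 − 674.507 = 111.913; SEM = √111.913 = 10.58.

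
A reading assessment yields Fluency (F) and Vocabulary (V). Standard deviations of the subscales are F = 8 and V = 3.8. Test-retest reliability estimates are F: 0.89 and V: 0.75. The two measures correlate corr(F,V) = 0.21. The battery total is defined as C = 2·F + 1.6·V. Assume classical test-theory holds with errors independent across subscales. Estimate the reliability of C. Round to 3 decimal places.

Var(C) = 2²·8² + 1.6²·3.8² + 2·[3.2·8·3.8·0.21] = 292.966 + 40.8576 = 333.824.
Because errors are independent across components, Cov(Tᵢ,Tⱼ) = Cov(Xᵢ,Xⱼ); the off-diagonal part of the true-score variance is the same as above.
True-score variance = [2²·8²·0.89 + 1.6²·3.8²·0.75] + 40.8576 = 255.565 + 40.8576 = 296.422.
Reliability = 296.422 / 333.824 = 0.888.

0.888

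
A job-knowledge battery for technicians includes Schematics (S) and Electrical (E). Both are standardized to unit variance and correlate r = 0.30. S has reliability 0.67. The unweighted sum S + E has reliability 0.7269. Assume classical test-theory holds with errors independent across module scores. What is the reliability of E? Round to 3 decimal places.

Var(S+E) = 2 + 2·0.30 = 2.600.
True-score variance = ρ_S + ρ_E + 2·0.30, so 0.7269 = (0.67 + ρ_E + 0.60) / 2.600.
ρ_E = 0.7269·2.600 − 0.67 − 0.60 = 0.620.

0.620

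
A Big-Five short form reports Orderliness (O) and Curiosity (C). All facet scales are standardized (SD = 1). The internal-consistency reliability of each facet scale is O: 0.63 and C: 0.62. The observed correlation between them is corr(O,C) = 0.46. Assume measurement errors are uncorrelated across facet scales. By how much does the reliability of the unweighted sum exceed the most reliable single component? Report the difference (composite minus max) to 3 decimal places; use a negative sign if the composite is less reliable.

Var(sum) = 2 + 0.92 = 2.92; true-score variance = 1.25 + 0.92 = 2.17; composite reliability = 0.7432.
Max component reliability = 0.6300.
Difference = 0.7432 − 0.6300 = 0.113.

0.113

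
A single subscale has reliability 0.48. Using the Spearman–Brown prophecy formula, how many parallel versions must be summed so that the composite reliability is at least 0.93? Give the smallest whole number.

15

k ≥ ρ*(1−ρ₁)/(ρ₁(1−ρ*)) = 0.93·0.52 / (0.48·0.07) = 14.393.
Smallest integer k = 15.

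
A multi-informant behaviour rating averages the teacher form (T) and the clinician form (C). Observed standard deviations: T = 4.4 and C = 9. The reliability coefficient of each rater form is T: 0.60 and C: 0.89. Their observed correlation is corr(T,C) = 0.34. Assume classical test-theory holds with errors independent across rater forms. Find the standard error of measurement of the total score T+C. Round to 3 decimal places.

Var(total) = 100.36 + 26.928 = 127.288.
True-score variance = 83.706 + 26.928 = 110.634, so reliability = 0.8692.
Error variance = 127.288 − 110.634 = 16.654; SEM = √16.654 = 4.081.

4.081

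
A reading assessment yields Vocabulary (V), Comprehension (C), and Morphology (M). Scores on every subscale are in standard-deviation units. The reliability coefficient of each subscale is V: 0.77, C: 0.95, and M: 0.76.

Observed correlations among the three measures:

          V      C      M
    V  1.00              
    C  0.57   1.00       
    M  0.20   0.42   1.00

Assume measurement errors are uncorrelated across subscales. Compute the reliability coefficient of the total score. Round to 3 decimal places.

Var(V+C+M) = 3 + 2·[0.57 + 0.20 + 0.42] = 3 + 2.38 = 5.38.
Under uncorrelated errors the observed covariances equal the true-score covariances, so only the own-variance terms attenuate.
True-score variance = [0.77 + 0.95 + 0.76] + 2.38 = 2.48 + 2.38 = 4.86.
Reliability = 4.86 / 5.38 = 0.903.

0.903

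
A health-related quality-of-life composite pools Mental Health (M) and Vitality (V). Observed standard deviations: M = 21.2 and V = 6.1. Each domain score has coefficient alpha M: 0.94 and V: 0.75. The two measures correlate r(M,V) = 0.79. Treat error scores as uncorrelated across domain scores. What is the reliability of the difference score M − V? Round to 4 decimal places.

Var(M−V) = 21.2² + 6.1² − 2·21.2·6.1·0.79 = 486.65 − 204.326 = 282.324.
With uncorrelated errors the cross-covariances are all true-score covariance, so they carry over unchanged; only the diagonal terms shrink to ρᵢσᵢ².
True-score variance = [21.2²·0.94 + 6.1²·0.75] − 204.326 = 450.381 − 204.326 = 246.055.
Reliability = 246.055 / 282.324 = 0.8715.

0.8715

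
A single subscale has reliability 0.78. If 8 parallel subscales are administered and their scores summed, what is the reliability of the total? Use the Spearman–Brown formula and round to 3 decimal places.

0.966

ρ_k = kρ / (1 + (k−1)ρ) = 8·0.78 / (1 + 7·0.78) = 6.240 / 6.460 = 0.966.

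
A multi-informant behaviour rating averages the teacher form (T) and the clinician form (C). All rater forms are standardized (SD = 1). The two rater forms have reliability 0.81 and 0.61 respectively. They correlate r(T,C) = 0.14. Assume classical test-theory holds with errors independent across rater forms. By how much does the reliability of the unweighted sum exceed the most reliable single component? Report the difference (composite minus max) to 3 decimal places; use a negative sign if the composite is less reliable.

-0.064

Var(sum) = 2 + 0.28 = 2.28; true-score variance = 1.42 + 0.28 = 1.7; composite reliability = 0.7456.
Max component reliability = 0.8100.
Difference = 0.7456 − 0.8100 = -0.064.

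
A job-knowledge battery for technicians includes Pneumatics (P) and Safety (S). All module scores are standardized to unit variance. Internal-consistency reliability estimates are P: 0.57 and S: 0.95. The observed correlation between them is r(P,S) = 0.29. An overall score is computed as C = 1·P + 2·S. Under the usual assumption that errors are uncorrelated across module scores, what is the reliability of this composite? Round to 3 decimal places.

0.898

Var(C) = 1 + 2² + 2·[2·0.29] = 5 + 1.16 = 6.16.
Because errors are independent across components, Cov(Tᵢ,Tⱼ) = Cov(Xᵢ,Xⱼ); the off-diagonal part of the true-score variance is the same as above.
True-score variance = [0.57 + 2²·0.95] + 1.16 = 4.37 + 1.16 = 5.53.
Reliability = 5.53 / 6.16 = 0.898.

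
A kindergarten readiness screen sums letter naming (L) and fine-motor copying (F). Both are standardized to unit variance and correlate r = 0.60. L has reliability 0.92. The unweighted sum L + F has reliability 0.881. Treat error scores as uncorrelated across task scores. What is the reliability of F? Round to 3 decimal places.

0.699

Var(L+F) = 2 + 2·0.60 = 3.200.
True-score variance = ρ_L + ρ_F + 2·0.60, so 0.881 = (0.92 + ρ_F + 1.20) / 3.200.
ρ_F = 0.881·3.200 − 0.92 − 1.20 = 0.699.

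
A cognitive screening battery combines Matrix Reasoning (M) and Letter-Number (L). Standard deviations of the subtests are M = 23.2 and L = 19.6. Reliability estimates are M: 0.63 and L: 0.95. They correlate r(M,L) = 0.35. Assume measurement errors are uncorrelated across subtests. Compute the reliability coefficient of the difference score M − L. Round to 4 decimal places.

Var(M−L) = 23.2² + 19.6² − 2·23.2·19.6·0.35 = 922.4 − 318.304 = 604.096.
Under uncorrelated errors the observed covariances equal the true-score covariances, so only the own-variance terms attenuate.
True-score variance = [23.2²·0.63 + 19.6²·0.95] − 318.304 = 704.043 − 318.304 = 385.739.
Reliability = 385.739 / 604.096 = 0.6385.

0.6385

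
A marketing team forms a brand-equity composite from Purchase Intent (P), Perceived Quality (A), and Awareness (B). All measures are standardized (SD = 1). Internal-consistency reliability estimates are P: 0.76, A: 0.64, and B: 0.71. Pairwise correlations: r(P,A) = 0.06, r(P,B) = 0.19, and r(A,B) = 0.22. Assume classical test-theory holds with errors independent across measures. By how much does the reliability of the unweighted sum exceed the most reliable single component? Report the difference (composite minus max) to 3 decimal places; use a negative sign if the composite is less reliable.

0.014

Var(sum) = 3 + 0.94 = 3.94; true-score variance = 2.11 + 0.94 = 3.05; composite reliability = 0.7741.
Max component reliability = 0.7600.
Difference = 0.7741 − 0.7600 = 0.014.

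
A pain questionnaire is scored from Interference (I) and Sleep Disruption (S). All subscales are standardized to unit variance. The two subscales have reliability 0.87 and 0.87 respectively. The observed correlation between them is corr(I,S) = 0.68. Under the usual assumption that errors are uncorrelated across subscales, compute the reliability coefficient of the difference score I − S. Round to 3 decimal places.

Var(I−S) = 1 + 1 − 2·0.68 = 2 − 1.36 = 0.64.
Under uncorrelated errors the observed covariances equal the true-score covariances, so only the own-variance terms attenuate.
True-score variance = [0.87 + 0.87] − 1.36 = 1.74 − 1.36 = 0.38.
Reliability = 0.38 / 0.64 = 0.594.

0.594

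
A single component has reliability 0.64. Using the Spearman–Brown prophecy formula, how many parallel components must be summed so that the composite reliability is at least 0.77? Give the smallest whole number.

k ≥ ρ*(1−ρ₁)/(ρ₁(1−ρ*)) = 0.77·0.36 / (0.64·0.23) = 1.883.
Smallest integer k = 2.

2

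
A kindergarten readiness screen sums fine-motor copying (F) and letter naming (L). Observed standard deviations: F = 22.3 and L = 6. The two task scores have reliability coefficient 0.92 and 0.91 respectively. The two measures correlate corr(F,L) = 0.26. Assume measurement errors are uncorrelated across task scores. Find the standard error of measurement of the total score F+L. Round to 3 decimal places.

Var(total) = 533.29 + 69.576 = 602.866.
True-score variance = 490.267 + 69.576 = 559.843, so reliability = 0.9286.
Error variance = 602.866 − 559.843 = 43.0232; SEM = √43.0232 = 6.559.

6.559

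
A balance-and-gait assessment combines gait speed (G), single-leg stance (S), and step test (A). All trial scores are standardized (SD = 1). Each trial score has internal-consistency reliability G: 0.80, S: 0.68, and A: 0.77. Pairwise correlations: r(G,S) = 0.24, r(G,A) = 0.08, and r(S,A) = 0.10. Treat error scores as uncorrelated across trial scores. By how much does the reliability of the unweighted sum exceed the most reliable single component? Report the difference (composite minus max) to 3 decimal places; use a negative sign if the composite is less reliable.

Var(sum) = 3 + 0.84 = 3.84; true-score variance = 2.25 + 0.84 = 3.09; composite reliability = 0.8047.
Max component reliability = 0.8000.
Difference = 0.8047 − 0.8000 = 0.005.

0.005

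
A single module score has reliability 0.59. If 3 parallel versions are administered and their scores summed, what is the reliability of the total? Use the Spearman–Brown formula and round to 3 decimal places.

0.812

ρ_k = kρ / (1 + (k−1)ρ) = 3·0.59 / (1 + 2·0.59) = 1.770 / 2.180 = 0.812.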